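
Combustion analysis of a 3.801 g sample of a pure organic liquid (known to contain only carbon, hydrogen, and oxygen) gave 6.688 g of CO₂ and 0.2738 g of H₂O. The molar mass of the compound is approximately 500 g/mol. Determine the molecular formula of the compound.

mol C = 6.688 g CO₂ ÷ 44.009 g/mol = 0.15197 mol
mol H = 2 × 0.2738 g H₂O ÷ 18.015 g/mol = 0.030397 mol
mass O = 3.801 − (1.8253 + 0.030640) = 1.9451 g → mol O = 1.9451 ÷ 15.999 = 0.12157 mol
Divide by the smallest (0.030397 mol): C 4.999, H 1.000, O 4.000
Empirical formula: C5HO4
Empirical-formula mass = 125.06 g/mol; 500 ÷ 125.06 ≈ 4, so the molecular formula is C20H4O16.

C20H4O16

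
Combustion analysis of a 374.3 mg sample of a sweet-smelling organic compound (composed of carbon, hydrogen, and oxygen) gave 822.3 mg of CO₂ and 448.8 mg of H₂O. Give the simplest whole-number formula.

mol C = 0.8223 g CO₂ ÷ 44.009 g/mol = 0.018685 mol
mol H = 2 × 0.4488 g H₂O ÷ 18.015 g/mol = 0.049825 mol
mass O = 0.3743 − (0.22442 + 0.050224) = 0.099653 g → mol O = 0.099653 ÷ 15.999 = 0.0062287 mol
Divide by the smallest (0.0062287 mol): C 3.000, H 7.999, O 1.000

C3H8O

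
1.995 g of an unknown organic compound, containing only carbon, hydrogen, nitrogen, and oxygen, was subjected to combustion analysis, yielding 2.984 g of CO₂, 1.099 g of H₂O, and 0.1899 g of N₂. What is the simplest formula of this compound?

C5H9NO4

mol C = 2.984 g CO₂ ÷ 44.009 g/mol = 0.067804 mol
mol H = 2 × 1.099 g H₂O ÷ 18.015 g/mol = 0.12201 mol
mol N = 2 × 0.1899 g N₂ ÷ 28.014 g/mol = 0.013558 mol
mass O = 1.995 − (0.81440 + 0.12299 + 0.18990) = 0.86772 g → mol O = 0.86772 ÷ 15.999 = 0.054236 mol
Divide by the smallest (0.013558 mol): C 5.001, H 8.999, N 1.000, O 4.000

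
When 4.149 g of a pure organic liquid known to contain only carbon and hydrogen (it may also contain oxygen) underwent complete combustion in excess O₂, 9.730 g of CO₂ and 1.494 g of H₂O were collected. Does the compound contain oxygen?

yes

mol C = 9.730 g CO₂ ÷ 44.009 g/mol = 0.22109 mol
mol H = 2 × 1.494 g H₂O ÷ 18.015 g/mol = 0.16586 mol
C and H account for only 2.8227 g of the 4.149 g sample; the remaining 1.3263 g must be oxygen.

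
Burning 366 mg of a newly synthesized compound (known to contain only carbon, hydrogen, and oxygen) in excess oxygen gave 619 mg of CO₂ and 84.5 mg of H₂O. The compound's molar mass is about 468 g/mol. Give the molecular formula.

mol C = 0.619 g CO₂ ÷ 44.009 g/mol = 0.01407 mol
mol H = 2 × 0.0845 g H₂O ÷ 18.015 g/mol = 0.009381 mol
mass O = 0.366 − (0.1689 + 0.009456) = 0.1876 g → mol O = 0.1876 ÷ 15.999 = 0.01173 mol
Divide by the smallest (0.009381 mol): C 1.499, H 1.000, O 1.250
Multiplying each by 4 gives whole numbers: C 6.00, H 4.00, O 5.00
Empirical formula: C6H4O5
Empirical-formula mass = 156.09 g/mol; 468 ÷ 156.09 ≈ 3, so the molecular formula is C18H12O15.

C18H12O15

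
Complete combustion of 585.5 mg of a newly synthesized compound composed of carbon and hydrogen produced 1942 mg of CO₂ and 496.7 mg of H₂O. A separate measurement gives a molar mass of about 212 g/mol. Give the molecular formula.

C16H20

mol C = 1.942 g CO₂ ÷ 44.009 g/mol = 0.044127 mol
mol H = 2 × 0.4967 g H₂O ÷ 18.015 g/mol = 0.055143 mol
Divide by the smallest (0.044127 mol): C 1.000, H 1.250
Multiplying each by 4 gives whole numbers: C 4.00, H 5.00
Empirical formula: C4H5
Empirical-formula mass = 53.08 g/mol; 212 ÷ 53.08 ≈ 4, so the molecular formula is C16H20.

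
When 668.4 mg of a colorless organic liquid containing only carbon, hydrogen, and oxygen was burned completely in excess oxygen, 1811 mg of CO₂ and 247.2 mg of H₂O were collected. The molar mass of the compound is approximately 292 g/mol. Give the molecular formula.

C18H12O4

mol C = 1.811 g CO₂ ÷ 44.009 g/mol = 0.041151 mol
mol H = 2 × 0.2472 g H₂O ÷ 18.015 g/mol = 0.027444 mol
mass O = 0.6684 − (0.49426 + 0.027663) = 0.14648 g → mol O = 0.14648 ÷ 15.999 = 0.0091553 mol
Divide by the smallest (0.0091553 mol): C 4.495, H 2.998, O 1.000
Multiplying each by 2 gives whole numbers: C 8.99, H 6.00, O 2.00
Empirical formula: C9H6O2
Empirical-formula mass = 146.14 g/mol; 292 ÷ 146.14 ≈ 2, so the molecular formula is C18H12O4.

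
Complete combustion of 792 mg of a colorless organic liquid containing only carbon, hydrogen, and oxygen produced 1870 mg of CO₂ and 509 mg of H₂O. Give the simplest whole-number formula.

mol C = 1.87 g CO₂ ÷ 44.009 g/mol = 0.04249 mol
mol H = 2 × 0.509 g H₂O ÷ 18.015 g/mol = 0.05651 mol
mass O = 0.792 − (0.5104 + 0.05696) = 0.2247 g → mol O = 0.2247 ÷ 15.999 = 0.01404 mol
Divide by the smallest (0.01404 mol): C 3.026, H 4.024, O 1.000

C3H4O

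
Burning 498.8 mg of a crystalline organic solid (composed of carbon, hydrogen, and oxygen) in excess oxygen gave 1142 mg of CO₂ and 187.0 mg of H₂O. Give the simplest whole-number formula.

mol C = 1.142 g CO₂ ÷ 44.009 g/mol = 0.025949 mol
mol H = 2 × 0.1870 g H₂O ÷ 18.015 g/mol = 0.020760 mol
mass O = 0.4988 − (0.31168 + 0.020927) = 0.16620 g → mol O = 0.16620 ÷ 15.999 = 0.010388 mol
Divide by the smallest (0.010388 mol): C 2.498, H 1.999, O 1.000
Multiplying each by 2 gives whole numbers: C 5.00, H 4.00, O 2.00

C5H4O2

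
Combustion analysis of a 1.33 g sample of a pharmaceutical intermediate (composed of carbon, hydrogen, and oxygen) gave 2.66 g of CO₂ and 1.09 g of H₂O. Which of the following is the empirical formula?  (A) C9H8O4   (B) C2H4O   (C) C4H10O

(B) C2H4O

mol C = 2.66 g CO₂ ÷ 44.009 g/mol = 0.06044 mol
mol H = 2 × 1.09 g H₂O ÷ 18.015 g/mol = 0.1210 mol
mass O = 1.33 − (0.7260 + 0.1220) = 0.4821 g → mol O = 0.4821 ÷ 15.999 = 0.03013 mol
Divide by the smallest (0.03013 mol): C 2.006, H 4.016, O 1.000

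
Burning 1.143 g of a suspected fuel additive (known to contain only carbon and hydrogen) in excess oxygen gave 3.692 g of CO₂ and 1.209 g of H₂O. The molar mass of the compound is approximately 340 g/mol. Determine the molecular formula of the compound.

mol C = 3.692 g CO₂ ÷ 44.009 g/mol = 0.083892 mol
mol H = 2 × 1.209 g H₂O ÷ 18.015 g/mol = 0.13422 mol
Divide by the smallest (0.083892 mol): C 1.000, H 1.600
Multiplying each by 5 gives whole numbers: C 5.00, H 8.00
Empirical formula: C5H8
Empirical-formula mass = 68.12 g/mol; 340 ÷ 68.12 ≈ 5, so the molecular formula is C25H40.

C25H40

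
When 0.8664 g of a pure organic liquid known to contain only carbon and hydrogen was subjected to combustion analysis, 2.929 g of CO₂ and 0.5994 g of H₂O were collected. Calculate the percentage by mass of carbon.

92.27%

mol C = 2.929 g CO₂ ÷ 44.009 g/mol = 0.066555 mol
mol H = 2 × 0.5994 g H₂O ÷ 18.015 g/mol = 0.066545 mol
mass % C = 0.79939 g ÷ 0.8664 g × 100%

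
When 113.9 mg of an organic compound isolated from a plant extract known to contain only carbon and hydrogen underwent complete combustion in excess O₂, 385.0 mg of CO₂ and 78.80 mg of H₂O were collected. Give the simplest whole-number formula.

mol C = 0.3850 g CO₂ ÷ 44.009 g/mol = 0.0087482 mol
mol H = 2 × 0.07880 g H₂O ÷ 18.015 g/mol = 0.0087483 mol
Divide by the smallest (0.0087482 mol): C 1.000, H 1.000

CH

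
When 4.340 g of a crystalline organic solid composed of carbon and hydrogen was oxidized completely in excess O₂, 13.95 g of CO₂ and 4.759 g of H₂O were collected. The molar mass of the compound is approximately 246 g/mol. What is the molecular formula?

C18H30

mol C = 13.95 g CO₂ ÷ 44.009 g/mol = 0.31698 mol
mol H = 2 × 4.759 g H₂O ÷ 18.015 g/mol = 0.52834 mol
Divide by the smallest (0.31698 mol): C 1.000, H 1.667
Multiplying each by 3 gives whole numbers: C 3.00, H 5.00
Empirical formula: C3H5
Empirical-formula mass = 41.07 g/mol; 246 ÷ 41.07 ≈ 6, so the molecular formula is C18H30.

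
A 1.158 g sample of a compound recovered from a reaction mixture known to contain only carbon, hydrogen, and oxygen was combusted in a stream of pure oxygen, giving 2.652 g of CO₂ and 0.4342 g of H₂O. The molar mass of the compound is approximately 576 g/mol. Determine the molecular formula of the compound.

mol C = 2.652 g CO₂ ÷ 44.009 g/mol = 0.060260 mol
mol H = 2 × 0.4342 g H₂O ÷ 18.015 g/mol = 0.048204 mol
mass O = 1.158 − (0.72379 + 0.048590) = 0.38562 g → mol O = 0.38562 ÷ 15.999 = 0.024103 mol
Divide by the smallest (0.024103 mol): C 2.500, H 2.000, O 1.000
Multiplying each by 2 gives whole numbers: C 5.00, H 4.00, O 2.00
Empirical formula: C5H4O2
Empirical-formula mass = 96.08 g/mol; 576 ÷ 96.08 ≈ 6, so the molecular formula is C30H24O12.

C30H24O12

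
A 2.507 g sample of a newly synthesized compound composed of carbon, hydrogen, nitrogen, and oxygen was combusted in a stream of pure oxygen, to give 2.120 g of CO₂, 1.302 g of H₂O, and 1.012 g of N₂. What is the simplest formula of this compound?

mol C = 2.120 g CO₂ ÷ 44.009 g/mol = 0.048172 mol
mol H = 2 × 1.302 g H₂O ÷ 18.015 g/mol = 0.14455 mol
mol N = 2 × 1.012 g N₂ ÷ 28.014 g/mol = 0.072250 mol
mass O = 2.507 − (0.57859 + 0.14570 + 1.0120) = 0.77070 g → mol O = 0.77070 ÷ 15.999 = 0.048172 mol
Divide by the smallest (0.048172 mol): C 1.000, H 3.001, N 1.500, O 1.000
Multiplying each by 2 gives whole numbers: C 2.00, H 6.00, N 3.00, O 2.00

C2H6N3O2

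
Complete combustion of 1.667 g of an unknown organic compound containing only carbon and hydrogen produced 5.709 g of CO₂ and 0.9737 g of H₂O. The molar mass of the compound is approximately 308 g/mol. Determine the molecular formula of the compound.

mol C = 5.709 g CO₂ ÷ 44.009 g/mol = 0.12972 mol
mol H = 2 × 0.9737 g H₂O ÷ 18.015 g/mol = 0.10810 mol
Divide by the smallest (0.10810 mol): C 1.200, H 1.000
Multiplying each by 5 gives whole numbers: C 6.00, H 5.00
Empirical formula: C6H5
Empirical-formula mass = 77.11 g/mol; 308 ÷ 77.11 ≈ 4, so the molecular formula is C24H20.

C24H20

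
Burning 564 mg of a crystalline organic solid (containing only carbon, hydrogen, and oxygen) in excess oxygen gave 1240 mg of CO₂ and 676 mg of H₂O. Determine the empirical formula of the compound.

mol C = 1.24 g CO₂ ÷ 44.009 g/mol = 0.02818 mol
mol H = 2 × 0.676 g H₂O ÷ 18.015 g/mol = 0.07505 mol
mass O = 0.564 − (0.3384 + 0.07565) = 0.1499 g → mol O = 0.1499 ÷ 15.999 = 0.009371 mol
Divide by the smallest (0.009371 mol): C 3.007, H 8.009, O 1.000

C3H8O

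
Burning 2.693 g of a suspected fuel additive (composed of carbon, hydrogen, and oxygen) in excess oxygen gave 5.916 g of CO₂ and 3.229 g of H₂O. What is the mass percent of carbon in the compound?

59.96%

mol C = 5.916 g CO₂ ÷ 44.009 g/mol = 0.13443 mol
mol H = 2 × 3.229 g H₂O ÷ 18.015 g/mol = 0.35848 mol
mass O = 2.693 − (1.6146 + 0.36135) = 0.71705 g → mol O = 0.71705 ÷ 15.999 = 0.044818 mol
mass % C = 1.6146 g ÷ 2.693 g × 100%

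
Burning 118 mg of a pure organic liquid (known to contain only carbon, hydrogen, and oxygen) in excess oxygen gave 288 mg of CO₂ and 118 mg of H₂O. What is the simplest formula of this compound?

C4H8O

mol C = 0.288 g CO₂ ÷ 44.009 g/mol = 0.006544 mol
mol H = 2 × 0.118 g H₂O ÷ 18.015 g/mol = 0.01310 mol
mass O = 0.118 − (0.07860 + 0.01320) = 0.02619 g → mol O = 0.02619 ÷ 15.999 = 0.001637 mol
Divide by the smallest (0.001637 mol): C 3.997, H 8.002, O 1.000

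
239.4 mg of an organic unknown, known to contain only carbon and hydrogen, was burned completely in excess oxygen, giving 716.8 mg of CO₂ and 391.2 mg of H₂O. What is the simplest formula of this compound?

C3H8

mol C = 0.7168 g CO₂ ÷ 44.009 g/mol = 0.016288 mol
mol H = 2 × 0.3912 g H₂O ÷ 18.015 g/mol = 0.043430 mol
Divide by the smallest (0.016288 mol): C 1.000, H 2.666
Multiplying each by 3 gives whole numbers: C 3.00, H 8.00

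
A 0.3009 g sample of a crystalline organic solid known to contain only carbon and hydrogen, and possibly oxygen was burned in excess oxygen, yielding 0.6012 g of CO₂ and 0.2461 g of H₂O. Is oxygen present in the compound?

yes

mol C = 0.6012 g CO₂ ÷ 44.009 g/mol = 0.013661 mol
mol H = 2 × 0.2461 g H₂O ÷ 18.015 g/mol = 0.027322 mol
C and H account for only 0.19162 g of the 0.3009 g sample; the remaining 0.10928 g must be oxygen.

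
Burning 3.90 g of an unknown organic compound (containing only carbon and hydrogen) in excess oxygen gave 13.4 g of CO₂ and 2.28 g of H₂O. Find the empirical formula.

C6H5

mol C = 13.4 g CO₂ ÷ 44.009 g/mol = 0.3045 mol
mol H = 2 × 2.28 g H₂O ÷ 18.015 g/mol = 0.2531 mol
Divide by the smallest (0.2531 mol): C 1.203, H 1.000
Multiplying each by 5 gives whole numbers: C 6.01, H 5.00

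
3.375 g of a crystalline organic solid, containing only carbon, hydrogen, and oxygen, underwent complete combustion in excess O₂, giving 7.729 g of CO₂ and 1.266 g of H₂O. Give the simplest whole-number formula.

mol C = 7.729 g CO₂ ÷ 44.009 g/mol = 0.17562 mol
mol H = 2 × 1.266 g H₂O ÷ 18.015 g/mol = 0.14055 mol
mass O = 3.375 − (2.1094 + 0.14167) = 1.1239 g → mol O = 1.1239 ÷ 15.999 = 0.070249 mol
Divide by the smallest (0.070249 mol): C 2.500, H 2.001, O 1.000
Multiplying each by 2 gives whole numbers: C 5.00, H 4.00, O 2.00

C5H4O2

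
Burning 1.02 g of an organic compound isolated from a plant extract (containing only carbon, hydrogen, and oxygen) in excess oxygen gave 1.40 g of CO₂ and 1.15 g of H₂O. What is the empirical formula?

mol C = 1.40 g CO₂ ÷ 44.009 g/mol = 0.03181 mol
mol H = 2 × 1.15 g H₂O ÷ 18.015 g/mol = 0.1277 mol
mass O = 1.02 − (0.3821 + 0.1287) = 0.5092 g → mol O = 0.5092 ÷ 15.999 = 0.03183 mol
Divide by the smallest (0.03181 mol): C 1.000, H 4.013, O 1.001

CH4O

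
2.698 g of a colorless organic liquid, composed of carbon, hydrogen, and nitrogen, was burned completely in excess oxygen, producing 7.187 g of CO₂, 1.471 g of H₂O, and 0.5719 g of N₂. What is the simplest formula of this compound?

C4H4N

mol C = 7.187 g CO₂ ÷ 44.009 g/mol = 0.16331 mol
mol H = 2 × 1.471 g H₂O ÷ 18.015 g/mol = 0.16331 mol
mol N = 2 × 0.5719 g N₂ ÷ 28.014 g/mol = 0.040830 mol
Divide by the smallest (0.040830 mol): C 4.000, H 4.000, N 1.000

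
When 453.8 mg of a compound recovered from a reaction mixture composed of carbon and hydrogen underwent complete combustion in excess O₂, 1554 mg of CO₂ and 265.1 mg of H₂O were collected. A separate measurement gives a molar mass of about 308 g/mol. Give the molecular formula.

C24H20

mol C = 1.554 g CO₂ ÷ 44.009 g/mol = 0.035311 mol
mol H = 2 × 0.2651 g H₂O ÷ 18.015 g/mol = 0.029431 mol
Divide by the smallest (0.029431 mol): C 1.200, H 1.000
Multiplying each by 5 gives whole numbers: C 6.00, H 5.00
Empirical formula: C6H5
Empirical-formula mass = 77.11 g/mol; 308 ÷ 77.11 ≈ 4, so the molecular formula is C24H20.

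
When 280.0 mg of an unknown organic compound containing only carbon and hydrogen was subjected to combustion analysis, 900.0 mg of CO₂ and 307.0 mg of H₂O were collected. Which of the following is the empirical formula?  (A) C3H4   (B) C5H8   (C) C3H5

(C) C3H5

mol C = 0.9000 g CO₂ ÷ 44.009 g/mol = 0.020450 mol
mol H = 2 × 0.3070 g H₂O ÷ 18.015 g/mol = 0.034083 mol
Divide by the smallest (0.020450 mol): C 1.000, H 1.667
Multiplying each by 3 gives whole numbers: C 3.00, H 5.00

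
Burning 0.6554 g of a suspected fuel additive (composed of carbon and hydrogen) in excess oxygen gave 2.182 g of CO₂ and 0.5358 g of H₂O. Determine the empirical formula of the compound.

C5H6

mol C = 2.182 g CO₂ ÷ 44.009 g/mol = 0.049581 mol
mol H = 2 × 0.5358 g H₂O ÷ 18.015 g/mol = 0.059484 mol
Divide by the smallest (0.049581 mol): C 1.000, H 1.200
Multiplying each by 5 gives whole numbers: C 5.00, H 6.00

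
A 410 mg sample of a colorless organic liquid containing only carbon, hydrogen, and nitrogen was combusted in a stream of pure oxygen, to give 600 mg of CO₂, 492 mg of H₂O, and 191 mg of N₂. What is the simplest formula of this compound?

CH4N

mol C = 0.600 g CO₂ ÷ 44.009 g/mol = 0.01363 mol
mol H = 2 × 0.492 g H₂O ÷ 18.015 g/mol = 0.05462 mol
mol N = 2 × 0.191 g N₂ ÷ 28.014 g/mol = 0.01364 mol
Divide by the smallest (0.01363 mol): C 1.000, H 4.006, N 1.000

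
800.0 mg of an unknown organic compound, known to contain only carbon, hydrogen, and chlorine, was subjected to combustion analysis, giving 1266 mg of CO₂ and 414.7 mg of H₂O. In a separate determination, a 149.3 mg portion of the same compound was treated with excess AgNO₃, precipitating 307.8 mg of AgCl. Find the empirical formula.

mol C = 1.266 g CO₂ ÷ 44.009 g/mol = 0.028767 mol
mol H = 2 × 0.4147 g H₂O ÷ 18.015 g/mol = 0.046039 mol
From the AgCl data: mol Cl per gram of compound = (0.3078 ÷ 143.318) ÷ 0.1493 = 0.014385 mol/g, so in the 0.8000 g combustion sample mol Cl = 0.011508 mol
Divide by the smallest (0.011508 mol): C 2.500, H 4.001, Cl 1.000
Multiplying each by 2 gives whole numbers: C 5.00, H 8.00, Cl 2.00

C5H8Cl2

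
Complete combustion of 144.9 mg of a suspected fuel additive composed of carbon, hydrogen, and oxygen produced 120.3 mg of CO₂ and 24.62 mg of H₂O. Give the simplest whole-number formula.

C2H2O5

mol C = 0.1203 g CO₂ ÷ 44.009 g/mol = 0.0027335 mol
mol H = 2 × 0.02462 g H₂O ÷ 18.015 g/mol = 0.0027333 mol
mass O = 0.1449 − (0.032832 + 0.0027551) = 0.10931 g → mol O = 0.10931 ÷ 15.999 = 0.0068325 mol
Divide by the smallest (0.0027333 mol): C 1.000, H 1.000, O 2.500
Multiplying each by 2 gives whole numbers: C 2.00, H 2.00, O 5.00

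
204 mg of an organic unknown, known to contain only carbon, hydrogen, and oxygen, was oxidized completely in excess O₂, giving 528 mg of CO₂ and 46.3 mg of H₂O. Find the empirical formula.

mol C = 0.528 g CO₂ ÷ 44.009 g/mol = 0.01200 mol
mol H = 2 × 0.0463 g H₂O ÷ 18.015 g/mol = 0.005140 mol
mass O = 0.204 − (0.1441 + 0.005181) = 0.05472 g → mol O = 0.05472 ÷ 15.999 = 0.003420 mol
Divide by the smallest (0.003420 mol): C 3.508, H 1.503, O 1.000
Multiplying each by 2 gives whole numbers: C 7.02, H 3.01, O 2.00

C7H3O2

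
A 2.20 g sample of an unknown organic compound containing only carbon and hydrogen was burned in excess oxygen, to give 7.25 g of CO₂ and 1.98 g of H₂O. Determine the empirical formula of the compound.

mol C = 7.25 g CO₂ ÷ 44.009 g/mol = 0.1647 mol
mol H = 2 × 1.98 g H₂O ÷ 18.015 g/mol = 0.2198 mol
Divide by the smallest (0.1647 mol): C 1.000, H 1.334
Multiplying each by 3 gives whole numbers: C 3.00, H 4.00

C3H4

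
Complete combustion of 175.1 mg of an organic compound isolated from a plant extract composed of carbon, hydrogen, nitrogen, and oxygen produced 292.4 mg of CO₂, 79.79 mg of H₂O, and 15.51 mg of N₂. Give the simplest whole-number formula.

mol C = 0.2924 g CO₂ ÷ 44.009 g/mol = 0.0066441 mol
mol H = 2 × 0.07979 g H₂O ÷ 18.015 g/mol = 0.0088582 mol
mol N = 2 × 0.01551 g N₂ ÷ 28.014 g/mol = 0.0011073 mol
mass O = 0.1751 − (0.079802 + 0.0089290 + 0.015510) = 0.070859 g → mol O = 0.070859 ÷ 15.999 = 0.0044289 mol
Divide by the smallest (0.0011073 mol): C 6.000, H 8.000, N 1.000, O 4.000

C6H8NO4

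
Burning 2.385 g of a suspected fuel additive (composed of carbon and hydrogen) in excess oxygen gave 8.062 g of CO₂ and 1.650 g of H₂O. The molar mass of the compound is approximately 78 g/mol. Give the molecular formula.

mol C = 8.062 g CO₂ ÷ 44.009 g/mol = 0.18319 mol
mol H = 2 × 1.650 g H₂O ÷ 18.015 g/mol = 0.18318 mol
Divide by the smallest (0.18318 mol): C 1.000, H 1.000
Empirical formula: CH
Empirical-formula mass = 13.02 g/mol; 78 ÷ 13.02 ≈ 6, so the molecular formula is C6H6.

C6H6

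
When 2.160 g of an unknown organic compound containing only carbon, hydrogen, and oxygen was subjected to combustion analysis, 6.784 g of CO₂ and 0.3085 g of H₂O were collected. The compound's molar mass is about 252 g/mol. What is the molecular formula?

mol C = 6.784 g CO₂ ÷ 44.009 g/mol = 0.15415 mol
mol H = 2 × 0.3085 g H₂O ÷ 18.015 g/mol = 0.034249 mol
mass O = 2.160 − (1.8515 + 0.034523) = 0.27398 g → mol O = 0.27398 ÷ 15.999 = 0.017125 mol
Divide by the smallest (0.017125 mol): C 9.002, H 2.000, O 1.000
Empirical formula: C9H2O
Empirical-formula mass = 126.11 g/mol; 252 ÷ 126.11 ≈ 2, so the molecular formula is C18H4O2.

C18H4O2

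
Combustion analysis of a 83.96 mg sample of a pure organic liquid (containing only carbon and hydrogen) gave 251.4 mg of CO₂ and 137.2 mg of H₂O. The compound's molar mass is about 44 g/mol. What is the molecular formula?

C3H8

mol C = 0.2514 g CO₂ ÷ 44.009 g/mol = 0.0057125 mol
mol H = 2 × 0.1372 g H₂O ÷ 18.015 g/mol = 0.015232 mol
Divide by the smallest (0.0057125 mol): C 1.000, H 2.666
Multiplying each by 3 gives whole numbers: C 3.00, H 8.00
Empirical formula: C3H8
Empirical-formula mass = 44.10 g/mol; 44 ÷ 44.10 ≈ 1, so the molecular formula is C3H8.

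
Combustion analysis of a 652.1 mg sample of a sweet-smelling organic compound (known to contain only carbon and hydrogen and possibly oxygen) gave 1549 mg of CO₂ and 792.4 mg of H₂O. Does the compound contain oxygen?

yes

mol C = 1.549 g CO₂ ÷ 44.009 g/mol = 0.035197 mol
mol H = 2 × 0.7924 g H₂O ÷ 18.015 g/mol = 0.087971 mol
C and H account for only 0.51143 g of the 0.6521 g sample; the remaining 0.14067 g must be oxygen.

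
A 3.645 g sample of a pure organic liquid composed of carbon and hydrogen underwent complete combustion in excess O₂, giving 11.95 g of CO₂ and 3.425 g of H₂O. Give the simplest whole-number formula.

C5H7

mol C = 11.95 g CO₂ ÷ 44.009 g/mol = 0.27154 mol
mol H = 2 × 3.425 g H₂O ÷ 18.015 g/mol = 0.38024 mol
Divide by the smallest (0.27154 mol): C 1.000, H 1.400
Multiplying each by 5 gives whole numbers: C 5.00, H 7.00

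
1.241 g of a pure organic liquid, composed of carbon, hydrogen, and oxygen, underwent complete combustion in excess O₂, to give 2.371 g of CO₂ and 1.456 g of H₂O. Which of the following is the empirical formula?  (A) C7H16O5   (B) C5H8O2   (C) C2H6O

mol C = 2.371 g CO₂ ÷ 44.009 g/mol = 0.053875 mol
mol H = 2 × 1.456 g H₂O ÷ 18.015 g/mol = 0.16164 mol
mass O = 1.241 − (0.64710 + 0.16294) = 0.43097 g → mol O = 0.43097 ÷ 15.999 = 0.026937 mol
Divide by the smallest (0.026937 mol): C 2.000, H 6.001, O 1.000

(C) C2H6O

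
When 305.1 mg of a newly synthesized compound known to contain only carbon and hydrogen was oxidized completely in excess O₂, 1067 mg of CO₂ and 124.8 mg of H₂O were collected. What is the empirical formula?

mol C = 1.067 g CO₂ ÷ 44.009 g/mol = 0.024245 mol
mol H = 2 × 0.1248 g H₂O ÷ 18.015 g/mol = 0.013855 mol
Divide by the smallest (0.013855 mol): C 1.750, H 1.000
Multiplying each by 4 gives whole numbers: C 7.00, H 4.00

C7H4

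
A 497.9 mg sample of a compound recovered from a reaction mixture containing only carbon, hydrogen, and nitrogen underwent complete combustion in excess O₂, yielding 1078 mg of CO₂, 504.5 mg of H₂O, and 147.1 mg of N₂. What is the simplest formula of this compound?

C7H16N3

mol C = 1.078 g CO₂ ÷ 44.009 g/mol = 0.024495 mol
mol H = 2 × 0.5045 g H₂O ÷ 18.015 g/mol = 0.056009 mol
mol N = 2 × 0.1471 g N₂ ÷ 28.014 g/mol = 0.010502 mol
Divide by the smallest (0.010502 mol): C 2.332, H 5.333, N 1.000
Multiplying each by 3 gives whole numbers: C 7.00, H 16.00, N 3.00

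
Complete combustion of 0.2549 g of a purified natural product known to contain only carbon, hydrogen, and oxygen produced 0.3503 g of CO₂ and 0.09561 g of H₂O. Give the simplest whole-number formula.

mol C = 0.3503 g CO₂ ÷ 44.009 g/mol = 0.0079597 mol
mol H = 2 × 0.09561 g H₂O ÷ 18.015 g/mol = 0.010614 mol
mass O = 0.2549 − (0.095604 + 0.010699) = 0.14860 g → mol O = 0.14860 ÷ 15.999 = 0.0092878 mol
Divide by the smallest (0.0079597 mol): C 1.000, H 1.334, O 1.167
Multiplying each by 6 gives whole numbers: C 6.00, H 8.00, O 7.00

C6H8O7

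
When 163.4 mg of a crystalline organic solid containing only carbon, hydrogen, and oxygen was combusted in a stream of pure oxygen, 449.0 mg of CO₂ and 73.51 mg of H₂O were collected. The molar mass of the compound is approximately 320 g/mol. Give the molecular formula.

mol C = 0.4490 g CO₂ ÷ 44.009 g/mol = 0.010202 mol
mol H = 2 × 0.07351 g H₂O ÷ 18.015 g/mol = 0.0081610 mol
mass O = 0.1634 − (0.12254 + 0.0082263) = 0.032632 g → mol O = 0.032632 ÷ 15.999 = 0.0020396 mol
Divide by the smallest (0.0020396 mol): C 5.002, H 4.001, O 1.000
Empirical formula: C5H4O
Empirical-formula mass = 80.09 g/mol; 320 ÷ 80.09 ≈ 4, so the molecular formula is C20H16O4.

C20H16O4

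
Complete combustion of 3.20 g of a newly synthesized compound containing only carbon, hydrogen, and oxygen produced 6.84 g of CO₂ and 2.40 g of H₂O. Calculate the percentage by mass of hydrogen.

8.4%

mol C = 6.84 g CO₂ ÷ 44.009 g/mol = 0.1554 mol
mol H = 2 × 2.40 g H₂O ÷ 18.015 g/mol = 0.2664 mol
mass O = 3.20 − (1.867 + 0.2686) = 1.065 g → mol O = 1.065 ÷ 15.999 = 0.06654 mol
mass % H = 0.2686 g ÷ 3.20 g × 100%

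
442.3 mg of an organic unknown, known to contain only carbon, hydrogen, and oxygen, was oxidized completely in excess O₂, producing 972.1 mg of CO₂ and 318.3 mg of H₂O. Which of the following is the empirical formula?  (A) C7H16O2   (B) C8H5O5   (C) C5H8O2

mol C = 0.9721 g CO₂ ÷ 44.009 g/mol = 0.022089 mol
mol H = 2 × 0.3183 g H₂O ÷ 18.015 g/mol = 0.035337 mol
mass O = 0.4423 − (0.26531 + 0.035620) = 0.14137 g → mol O = 0.14137 ÷ 15.999 = 0.0088364 mol
Divide by the smallest (0.0088364 mol): C 2.500, H 3.999, O 1.000
Multiplying each by 2 gives whole numbers: C 5.00, H 8.00, O 2.00

(C) C5H8O2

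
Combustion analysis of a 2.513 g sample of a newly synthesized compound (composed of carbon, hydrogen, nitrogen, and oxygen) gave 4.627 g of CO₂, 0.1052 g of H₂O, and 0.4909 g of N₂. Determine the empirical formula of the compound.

mol C = 4.627 g CO₂ ÷ 44.009 g/mol = 0.10514 mol
mol H = 2 × 0.1052 g H₂O ÷ 18.015 g/mol = 0.011679 mol
mol N = 2 × 0.4909 g N₂ ÷ 28.014 g/mol = 0.035047 mol
mass O = 2.513 − (1.2628 + 0.011773 + 0.49090) = 0.74752 g → mol O = 0.74752 ÷ 15.999 = 0.046723 mol
Divide by the smallest (0.011679 mol): C 9.002, H 1.000, N 3.001, O 4.001

C9HN3O4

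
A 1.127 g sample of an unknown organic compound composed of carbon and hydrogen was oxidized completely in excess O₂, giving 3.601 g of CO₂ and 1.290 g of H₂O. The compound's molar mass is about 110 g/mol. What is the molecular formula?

C8H14

mol C = 3.601 g CO₂ ÷ 44.009 g/mol = 0.081824 mol
mol H = 2 × 1.290 g H₂O ÷ 18.015 g/mol = 0.14321 mol
Divide by the smallest (0.081824 mol): C 1.000, H 1.750
Multiplying each by 4 gives whole numbers: C 4.00, H 7.00
Empirical formula: C4H7
Empirical-formula mass = 55.10 g/mol; 110 ÷ 55.10 ≈ 2, so the molecular formula is C8H14.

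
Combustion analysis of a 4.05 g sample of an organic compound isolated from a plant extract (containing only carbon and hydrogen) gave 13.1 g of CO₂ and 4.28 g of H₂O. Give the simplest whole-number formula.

mol C = 13.1 g CO₂ ÷ 44.009 g/mol = 0.2977 mol
mol H = 2 × 4.28 g H₂O ÷ 18.015 g/mol = 0.4752 mol
Divide by the smallest (0.2977 mol): C 1.000, H 1.596
Multiplying each by 5 gives whole numbers: C 5.00, H 7.98

C5H8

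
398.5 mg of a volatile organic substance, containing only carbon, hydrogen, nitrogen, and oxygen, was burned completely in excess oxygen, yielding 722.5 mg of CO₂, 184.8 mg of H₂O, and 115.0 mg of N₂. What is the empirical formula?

C4H5N2O

mol C = 0.7225 g CO₂ ÷ 44.009 g/mol = 0.016417 mol
mol H = 2 × 0.1848 g H₂O ÷ 18.015 g/mol = 0.020516 mol
mol N = 2 × 0.1150 g N₂ ÷ 28.014 g/mol = 0.0082102 mol
mass O = 0.3985 − (0.19719 + 0.020680 + 0.11500) = 0.065634 g → mol O = 0.065634 ÷ 15.999 = 0.0041024 mol
Divide by the smallest (0.0041024 mol): C 4.002, H 5.001, N 2.001, O 1.000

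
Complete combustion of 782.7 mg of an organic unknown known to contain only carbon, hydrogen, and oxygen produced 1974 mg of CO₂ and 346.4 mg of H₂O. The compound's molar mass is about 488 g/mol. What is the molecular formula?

mol C = 1.974 g CO₂ ÷ 44.009 g/mol = 0.044854 mol
mol H = 2 × 0.3464 g H₂O ÷ 18.015 g/mol = 0.038457 mol
mass O = 0.7827 − (0.53875 + 0.038764) = 0.20519 g → mol O = 0.20519 ÷ 15.999 = 0.012825 mol
Divide by the smallest (0.012825 mol): C 3.497, H 2.999, O 1.000
Multiplying each by 2 gives whole numbers: C 6.99, H 6.00, O 2.00
Empirical formula: C7H6O2
Empirical-formula mass = 122.12 g/mol; 488 ÷ 122.12 ≈ 4, so the molecular formula is C28H24O8.

C28H24O8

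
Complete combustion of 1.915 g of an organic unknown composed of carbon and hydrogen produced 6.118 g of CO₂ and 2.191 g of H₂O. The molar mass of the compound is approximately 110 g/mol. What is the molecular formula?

C8H14

mol C = 6.118 g CO₂ ÷ 44.009 g/mol = 0.13902 mol
mol H = 2 × 2.191 g H₂O ÷ 18.015 g/mol = 0.24324 mol
Divide by the smallest (0.13902 mol): C 1.000, H 1.750
Multiplying each by 4 gives whole numbers: C 4.00, H 7.00
Empirical formula: C4H7
Empirical-formula mass = 55.10 g/mol; 110 ÷ 55.10 ≈ 2, so the molecular formula is C8H14.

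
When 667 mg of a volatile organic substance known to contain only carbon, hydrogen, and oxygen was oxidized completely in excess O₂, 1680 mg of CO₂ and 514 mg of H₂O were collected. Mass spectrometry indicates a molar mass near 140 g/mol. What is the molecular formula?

mol C = 1.68 g CO₂ ÷ 44.009 g/mol = 0.03817 mol
mol H = 2 × 0.514 g H₂O ÷ 18.015 g/mol = 0.05706 mol
mass O = 0.667 − (0.4585 + 0.05752) = 0.1510 g → mol O = 0.1510 ÷ 15.999 = 0.009436 mol
Divide by the smallest (0.009436 mol): C 4.045, H 6.047, O 1.000
Empirical formula: C4H6O
Empirical-formula mass = 70.09 g/mol; 140 ÷ 70.09 ≈ 2, so the molecular formula is C8H12O2.

C8H12O2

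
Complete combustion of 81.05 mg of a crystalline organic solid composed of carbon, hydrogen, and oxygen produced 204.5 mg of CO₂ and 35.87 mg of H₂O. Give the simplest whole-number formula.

C7H6O2

mol C = 0.2045 g CO₂ ÷ 44.009 g/mol = 0.0046468 mol
mol H = 2 × 0.03587 g H₂O ÷ 18.015 g/mol = 0.0039822 mol
mass O = 0.08105 − (0.055812 + 0.0040141) = 0.021223 g → mol O = 0.021223 ÷ 15.999 = 0.0013265 mol
Divide by the smallest (0.0013265 mol): C 3.503, H 3.002, O 1.000
Multiplying each by 2 gives whole numbers: C 7.01, H 6.00, O 2.00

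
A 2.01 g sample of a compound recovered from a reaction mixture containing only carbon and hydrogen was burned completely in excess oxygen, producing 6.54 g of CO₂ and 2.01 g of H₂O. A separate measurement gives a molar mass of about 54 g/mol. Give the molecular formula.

mol C = 6.54 g CO₂ ÷ 44.009 g/mol = 0.1486 mol
mol H = 2 × 2.01 g H₂O ÷ 18.015 g/mol = 0.2231 mol
Divide by the smallest (0.1486 mol): C 1.000, H 1.502
Multiplying each by 2 gives whole numbers: C 2.00, H 3.00
Empirical formula: C2H3
Empirical-formula mass = 27.05 g/mol; 54 ÷ 27.05 ≈ 2, so the molecular formula is C4H6.

C4H6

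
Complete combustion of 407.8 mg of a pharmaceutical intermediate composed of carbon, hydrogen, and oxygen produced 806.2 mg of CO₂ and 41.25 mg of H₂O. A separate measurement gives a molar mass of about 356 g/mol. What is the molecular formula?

C16H4O10

mol C = 0.8062 g CO₂ ÷ 44.009 g/mol = 0.018319 mol
mol H = 2 × 0.04125 g H₂O ÷ 18.015 g/mol = 0.0045795 mol
mass O = 0.4078 − (0.22003 + 0.0046162) = 0.18315 g → mol O = 0.18315 ÷ 15.999 = 0.011448 mol
Divide by the smallest (0.0045795 mol): C 4.000, H 1.000, O 2.500
Multiplying each by 2 gives whole numbers: C 8.00, H 2.00, O 5.00
Empirical formula: C8H2O5
Empirical-formula mass = 178.10 g/mol; 356 ÷ 178.10 ≈ 2, so the molecular formula is C16H4O10.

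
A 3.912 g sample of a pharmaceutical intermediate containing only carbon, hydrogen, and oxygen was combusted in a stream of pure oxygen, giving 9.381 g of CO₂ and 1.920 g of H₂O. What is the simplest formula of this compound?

C3H3O

mol C = 9.381 g CO₂ ÷ 44.009 g/mol = 0.21316 mol
mol H = 2 × 1.920 g H₂O ÷ 18.015 g/mol = 0.21316 mol
mass O = 3.912 − (2.5603 + 0.21486) = 1.1369 g → mol O = 1.1369 ÷ 15.999 = 0.071058 mol
Divide by the smallest (0.071058 mol): C 3.000, H 3.000, O 1.000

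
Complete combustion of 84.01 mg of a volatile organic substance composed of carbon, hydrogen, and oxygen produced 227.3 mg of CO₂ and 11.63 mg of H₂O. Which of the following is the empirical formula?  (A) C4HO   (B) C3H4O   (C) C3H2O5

mol C = 0.2273 g CO₂ ÷ 44.009 g/mol = 0.0051649 mol
mol H = 2 × 0.01163 g H₂O ÷ 18.015 g/mol = 0.0012911 mol
mass O = 0.08401 − (0.062035 + 0.0013015) = 0.020673 g → mol O = 0.020673 ÷ 15.999 = 0.0012922 mol
Divide by the smallest (0.0012911 mol): C 4.000, H 1.000, O 1.001

(A) C4HO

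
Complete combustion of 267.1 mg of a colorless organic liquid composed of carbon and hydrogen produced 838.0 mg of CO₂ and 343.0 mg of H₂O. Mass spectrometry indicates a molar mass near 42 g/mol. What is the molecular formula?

mol C = 0.8380 g CO₂ ÷ 44.009 g/mol = 0.019042 mol
mol H = 2 × 0.3430 g H₂O ÷ 18.015 g/mol = 0.038079 mol
Divide by the smallest (0.019042 mol): C 1.000, H 2.000
Empirical formula: CH2
Empirical-formula mass = 14.03 g/mol; 42 ÷ 14.03 ≈ 3, so the molecular formula is C3H6.

C3H6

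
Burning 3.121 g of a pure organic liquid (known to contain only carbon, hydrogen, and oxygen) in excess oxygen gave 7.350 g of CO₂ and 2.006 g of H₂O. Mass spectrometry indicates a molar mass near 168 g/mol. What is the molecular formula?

C9H12O3

mol C = 7.350 g CO₂ ÷ 44.009 g/mol = 0.16701 mol
mol H = 2 × 2.006 g H₂O ÷ 18.015 g/mol = 0.22270 mol
mass O = 3.121 − (2.0060 + 0.22448) = 0.89054 g → mol O = 0.89054 ÷ 15.999 = 0.055662 mol
Divide by the smallest (0.055662 mol): C 3.000, H 4.001, O 1.000
Empirical formula: C3H4O
Empirical-formula mass = 56.06 g/mol; 168 ÷ 56.06 ≈ 3, so the molecular formula is C9H12O3.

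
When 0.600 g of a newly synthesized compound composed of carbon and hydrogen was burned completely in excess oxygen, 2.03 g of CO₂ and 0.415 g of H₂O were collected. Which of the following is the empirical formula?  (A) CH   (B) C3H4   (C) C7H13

mol C = 2.03 g CO₂ ÷ 44.009 g/mol = 0.04613 mol
mol H = 2 × 0.415 g H₂O ÷ 18.015 g/mol = 0.04607 mol
Divide by the smallest (0.04607 mol): C 1.001, H 1.000

(A) CH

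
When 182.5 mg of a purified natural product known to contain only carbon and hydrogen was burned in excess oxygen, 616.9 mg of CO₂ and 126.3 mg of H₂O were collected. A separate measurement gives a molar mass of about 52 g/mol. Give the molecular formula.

mol C = 0.6169 g CO₂ ÷ 44.009 g/mol = 0.014018 mol
mol H = 2 × 0.1263 g H₂O ÷ 18.015 g/mol = 0.014022 mol
Divide by the smallest (0.014018 mol): C 1.000, H 1.000
Empirical formula: CH
Empirical-formula mass = 13.02 g/mol; 52 ÷ 13.02 ≈ 4, so the molecular formula is C4H4.

C4H4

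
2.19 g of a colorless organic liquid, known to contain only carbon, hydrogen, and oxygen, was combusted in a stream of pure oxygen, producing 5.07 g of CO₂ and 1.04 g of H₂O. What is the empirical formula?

mol C = 5.07 g CO₂ ÷ 44.009 g/mol = 0.1152 mol
mol H = 2 × 1.04 g H₂O ÷ 18.015 g/mol = 0.1155 mol
mass O = 2.19 − (1.384 + 0.1164) = 0.6899 g → mol O = 0.6899 ÷ 15.999 = 0.04312 mol
Divide by the smallest (0.04312 mol): C 2.672, H 2.678, O 1.000
Multiplying each by 3 gives whole numbers: C 8.01, H 8.03, O 3.00

C8H8O3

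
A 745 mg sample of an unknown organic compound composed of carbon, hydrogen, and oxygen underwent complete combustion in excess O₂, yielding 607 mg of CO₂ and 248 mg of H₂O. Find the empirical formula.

mol C = 0.607 g CO₂ ÷ 44.009 g/mol = 0.01379 mol
mol H = 2 × 0.248 g H₂O ÷ 18.015 g/mol = 0.02753 mol
mass O = 0.745 − (0.1657 + 0.02775) = 0.5516 g → mol O = 0.5516 ÷ 15.999 = 0.03448 mol
Divide by the smallest (0.01379 mol): C 1.000, H 1.996, O 2.500
Multiplying each by 2 gives whole numbers: C 2.00, H 3.99, O 5.00

C2H4O5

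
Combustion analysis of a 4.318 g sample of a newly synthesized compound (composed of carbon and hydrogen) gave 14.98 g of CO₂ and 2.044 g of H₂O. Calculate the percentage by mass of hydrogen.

mol C = 14.98 g CO₂ ÷ 44.009 g/mol = 0.34038 mol
mol H = 2 × 2.044 g H₂O ÷ 18.015 g/mol = 0.22692 mol
mass % H = 0.22874 g ÷ 4.318 g × 100%

5.30%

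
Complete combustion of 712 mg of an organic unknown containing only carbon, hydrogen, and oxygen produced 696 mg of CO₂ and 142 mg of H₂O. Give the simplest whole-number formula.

CHO2

mol C = 0.696 g CO₂ ÷ 44.009 g/mol = 0.01581 mol
mol H = 2 × 0.142 g H₂O ÷ 18.015 g/mol = 0.01576 mol
mass O = 0.712 − (0.1900 + 0.01589) = 0.5062 g → mol O = 0.5062 ÷ 15.999 = 0.03164 mol
Divide by the smallest (0.01576 mol): C 1.003, H 1.000, O 2.007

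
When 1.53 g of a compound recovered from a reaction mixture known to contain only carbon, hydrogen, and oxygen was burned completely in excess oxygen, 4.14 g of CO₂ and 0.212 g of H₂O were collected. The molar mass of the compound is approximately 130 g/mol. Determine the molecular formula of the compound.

mol C = 4.14 g CO₂ ÷ 44.009 g/mol = 0.09407 mol
mol H = 2 × 0.212 g H₂O ÷ 18.015 g/mol = 0.02354 mol
mass O = 1.53 − (1.130 + 0.02372) = 0.3764 g → mol O = 0.3764 ÷ 15.999 = 0.02353 mol
Divide by the smallest (0.02353 mol): C 3.999, H 1.000, O 1.000
Empirical formula: C4HO
Empirical-formula mass = 65.05 g/mol; 130 ÷ 65.05 ≈ 2, so the molecular formula is C8H2O2.

C8H2O2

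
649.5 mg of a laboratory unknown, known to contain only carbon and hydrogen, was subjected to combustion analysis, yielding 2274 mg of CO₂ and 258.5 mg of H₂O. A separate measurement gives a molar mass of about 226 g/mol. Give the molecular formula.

C18H10

mol C = 2.274 g CO₂ ÷ 44.009 g/mol = 0.051671 mol
mol H = 2 × 0.2585 g H₂O ÷ 18.015 g/mol = 0.028698 mol
Divide by the smallest (0.028698 mol): C 1.800, H 1.000
Multiplying each by 5 gives whole numbers: C 9.00, H 5.00
Empirical formula: C9H5
Empirical-formula mass = 113.14 g/mol; 226 ÷ 113.14 ≈ 2, so the molecular formula is C18H10.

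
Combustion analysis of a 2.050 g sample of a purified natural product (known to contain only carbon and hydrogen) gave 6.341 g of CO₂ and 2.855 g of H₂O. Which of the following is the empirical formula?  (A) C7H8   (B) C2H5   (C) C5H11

(C) C5H11

mol C = 6.341 g CO₂ ÷ 44.009 g/mol = 0.14408 mol
mol H = 2 × 2.855 g H₂O ÷ 18.015 g/mol = 0.31696 mol
Divide by the smallest (0.14408 mol): C 1.000, H 2.200
Multiplying each by 5 gives whole numbers: C 5.00, H 11.00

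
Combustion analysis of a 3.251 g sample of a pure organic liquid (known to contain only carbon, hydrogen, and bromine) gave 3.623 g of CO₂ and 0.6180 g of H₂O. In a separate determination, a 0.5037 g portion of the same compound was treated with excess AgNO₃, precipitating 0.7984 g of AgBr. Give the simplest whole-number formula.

mol C = 3.623 g CO₂ ÷ 44.009 g/mol = 0.082324 mol
mol H = 2 × 0.6180 g H₂O ÷ 18.015 g/mol = 0.068609 mol
From the AgBr data: mol Br per gram of compound = (0.7984 ÷ 187.772) ÷ 0.5037 = 0.0084415 mol/g, so in the 3.251 g combustion sample mol Br = 0.027443 mol
Divide by the smallest (0.027443 mol): C 3.000, H 2.500, Br 1.000
Multiplying each by 2 gives whole numbers: C 6.00, H 5.00, Br 2.00

C6H5Br2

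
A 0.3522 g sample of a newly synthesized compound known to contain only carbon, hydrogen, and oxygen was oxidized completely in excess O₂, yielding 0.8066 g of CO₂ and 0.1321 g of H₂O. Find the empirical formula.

C5H4O2

mol C = 0.8066 g CO₂ ÷ 44.009 g/mol = 0.018328 mol
mol H = 2 × 0.1321 g H₂O ÷ 18.015 g/mol = 0.014666 mol
mass O = 0.3522 − (0.22014 + 0.014783) = 0.11728 g → mol O = 0.11728 ÷ 15.999 = 0.0073304 mol
Divide by the smallest (0.0073304 mol): C 2.500, H 2.001, O 1.000
Multiplying each by 2 gives whole numbers: C 5.00, H 4.00, O 2.00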